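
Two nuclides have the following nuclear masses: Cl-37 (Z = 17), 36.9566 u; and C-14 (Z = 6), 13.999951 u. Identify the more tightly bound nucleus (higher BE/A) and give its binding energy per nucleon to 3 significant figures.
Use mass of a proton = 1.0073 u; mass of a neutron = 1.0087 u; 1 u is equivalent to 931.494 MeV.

Cl-37: Σm = 17(1.0073) + 20(1.0087) = 37.2981 u; Δm = 0.3415 u; E_B = 318.105 MeV; E_B/A = 8.597 MeV
C-14: Σm = 6(1.0073) + 8(1.0087) = 14.1134 u; Δm = 0.113449 u; E_B = 105.677 MeV; E_B/A = 7.548 MeV
Cl-37 has the higher binding energy per nucleon, so it is the more tightly bound nucleus.

Cl-37; 8.60 MeV/nucleon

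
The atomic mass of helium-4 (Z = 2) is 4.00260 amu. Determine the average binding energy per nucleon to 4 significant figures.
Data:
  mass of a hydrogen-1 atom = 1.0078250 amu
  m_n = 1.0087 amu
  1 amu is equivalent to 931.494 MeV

With 2 protons and 2 neutrons (A = 4):
Mass of separated nucleons = 2(1.0078250) + 2(1.0087) = 2.0156500 + 2.0174 = 4.0330500 amu
Mass defect Δm = 4.0330500 − 4.00260 = 0.0304500 amu
Converting to energy: 0.0304500 amu × 931.494 MeV/amu = 28.3640 MeV
Dividing by A = 4 gives 7.091 MeV per nucleon.

7.091 MeV/nucleon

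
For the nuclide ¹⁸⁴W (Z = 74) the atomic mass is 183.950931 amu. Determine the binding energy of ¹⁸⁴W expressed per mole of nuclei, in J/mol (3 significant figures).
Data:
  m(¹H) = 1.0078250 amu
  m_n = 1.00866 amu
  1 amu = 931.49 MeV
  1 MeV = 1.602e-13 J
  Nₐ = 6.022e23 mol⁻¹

Σm = 74·m(¹H) + 110·m_n = 74.5790500 + 110.95260 = 185.5316500 amu
Mass defect Δm = 185.5316500 − 183.950931 = 1.5807190 amu
Converting to energy: 1.5807190 amu × 931.49 MeV/amu = 1472.42 MeV
Per nucleus in joules: 1472.42 MeV × 1.602e-13 J/MeV = 2.3588e-10 J
Per mole: 2.3588e-10 J × 6.022e23 mol⁻¹ = 1.4205e+14 J/mol

1.42e+14 J/mol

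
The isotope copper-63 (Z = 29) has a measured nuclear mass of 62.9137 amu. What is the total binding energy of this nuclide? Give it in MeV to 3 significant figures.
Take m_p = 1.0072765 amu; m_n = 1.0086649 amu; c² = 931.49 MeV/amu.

551 MeV

With 29 protons and 34 neutrons (A = 63):
Mass of separated nucleons = 29(1.0072765) + 34(1.0086649) = 29.2110185 + 34.2946066 = 63.5056251 amu
The mass defect is 63.5056251 − 62.9137 = 0.5919251 amu.
E_B = 0.5919251 × 931.49 = 551.372 MeV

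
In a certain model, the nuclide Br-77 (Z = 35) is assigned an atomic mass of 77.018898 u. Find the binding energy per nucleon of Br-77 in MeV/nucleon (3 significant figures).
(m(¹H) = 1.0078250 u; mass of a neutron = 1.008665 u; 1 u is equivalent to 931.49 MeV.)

7.49 MeV/nucleon

The nucleus contains 35 protons and 77 − 35 = 42 neutrons.
Σm = 35·m(¹H) + 42·m_n = 35.2738750 + 42.363930 = 77.6378050 u
The mass defect is 77.6378050 − 77.018898 = 0.6189070 u.
Converting to energy: 0.6189070 u × 931.49 MeV/u = 576.506 MeV
BE/A = 576.506 MeV / 77 = 7.487 MeV/nucleon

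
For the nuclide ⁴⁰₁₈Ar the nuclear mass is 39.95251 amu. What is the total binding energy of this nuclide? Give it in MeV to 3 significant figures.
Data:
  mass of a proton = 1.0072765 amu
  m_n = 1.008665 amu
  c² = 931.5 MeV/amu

344 MeV

With 18 protons and 22 neutrons (A = 40):
Total constituent mass: 18 × 1.0072765 + 22 × 1.008665 = 40.3216070 amu
Mass defect Δm = 40.3216070 − 39.95251 = 0.3690970 amu
Binding energy = Δm·c² = 0.3690970 × 931.5 MeV/amu = 343.814 MeV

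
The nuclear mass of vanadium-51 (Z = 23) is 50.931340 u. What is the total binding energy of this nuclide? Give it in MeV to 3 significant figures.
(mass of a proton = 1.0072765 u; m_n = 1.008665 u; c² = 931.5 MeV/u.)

Σm = 23·m_p + 28·m_n = 23.1673595 + 28.242620 = 51.4099795 u
Δm = 51.4099795 − 50.931340 = 0.4786395 u
E_B = 0.4786395 × 931.5 = 445.853 MeV

446 MeV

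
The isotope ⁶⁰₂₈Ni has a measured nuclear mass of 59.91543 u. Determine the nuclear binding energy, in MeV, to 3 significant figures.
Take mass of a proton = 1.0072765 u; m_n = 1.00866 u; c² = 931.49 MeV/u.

527 MeV

With 28 protons and 32 neutrons (A = 60):
Total constituent mass: 28 × 1.0072765 + 32 × 1.00866 = 60.4808620 u
Mass defect Δm = 60.4808620 − 59.91543 = 0.5654320 u
Converting to energy: 0.5654320 u × 931.49 MeV/u = 526.694 MeV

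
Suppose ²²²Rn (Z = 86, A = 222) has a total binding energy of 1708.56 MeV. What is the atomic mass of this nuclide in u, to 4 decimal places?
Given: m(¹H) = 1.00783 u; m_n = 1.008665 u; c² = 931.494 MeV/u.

Mass defect = 1708.56 MeV / (931.494 MeV/u) = 1.834215 u
Constituent mass = 86(1.00783) + 136(1.008665) = 223.851820 u
Atomic mass = 223.851820 − 1.834215 = 222.017605 u ≈ 222.0176 u (to 4 decimal places)

222.0176 u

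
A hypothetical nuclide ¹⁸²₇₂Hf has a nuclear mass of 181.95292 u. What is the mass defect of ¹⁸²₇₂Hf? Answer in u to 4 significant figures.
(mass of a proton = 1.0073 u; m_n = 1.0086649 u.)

Σm = 72·m_p + 110·m_n = 72.5256 + 110.9531390 = 183.4787390 u
The mass defect is 183.4787390 − 181.95292 = 1.5258190 u.

1.526 u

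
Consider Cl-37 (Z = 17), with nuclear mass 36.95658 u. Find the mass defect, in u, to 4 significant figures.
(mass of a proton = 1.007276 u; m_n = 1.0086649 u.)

0.3404 u

Mass of separated nucleons = 17(1.007276) + 20(1.0086649) = 17.123692 + 20.1732980 = 37.2969900 u
Δm = 37.2969900 − 36.95658 = 0.3404100 u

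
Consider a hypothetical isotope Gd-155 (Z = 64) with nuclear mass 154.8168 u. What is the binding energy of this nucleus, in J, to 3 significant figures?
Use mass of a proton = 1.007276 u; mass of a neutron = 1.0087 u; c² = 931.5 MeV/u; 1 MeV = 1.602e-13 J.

Total constituent mass: 64 × 1.007276 + 91 × 1.0087 = 156.257364 u
The mass defect is 156.257364 − 154.8168 = 1.440564 u.
E_B = 1.440564 × 931.5 = 1341.89 MeV
In joules: 1341.89 MeV × 1.602e-13 J/MeV = 2.1497e-10 J

2.15e-10 J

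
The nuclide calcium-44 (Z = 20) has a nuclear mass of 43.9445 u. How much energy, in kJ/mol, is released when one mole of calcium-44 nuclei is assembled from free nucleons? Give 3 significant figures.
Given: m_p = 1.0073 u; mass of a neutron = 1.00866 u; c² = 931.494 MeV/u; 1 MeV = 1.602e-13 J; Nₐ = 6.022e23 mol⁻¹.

Total constituent mass: 20 × 1.0073 + 24 × 1.00866 = 44.35384 u
Mass defect Δm = 44.35384 − 43.9445 = 0.40934 u
Binding energy = Δm·c² = 0.40934 × 931.494 MeV/u = 381.298 MeV
Per nucleus in joules: 381.298 MeV × 1.602e-13 J/MeV = 6.1084e-11 J
Per mole: 6.1084e-11 J × 6.022e23 mol⁻¹ = 3.6785e+13 J/mol

3.68e+10 kJ/mol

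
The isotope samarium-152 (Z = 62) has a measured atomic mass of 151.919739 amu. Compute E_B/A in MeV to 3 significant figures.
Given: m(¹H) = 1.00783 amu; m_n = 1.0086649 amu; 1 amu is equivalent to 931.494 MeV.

8.25 MeV/nucleon

Total constituent mass: 62 × 1.00783 + 90 × 1.0086649 = 153.2653010 amu
Δm = 153.2653010 − 151.919739 = 1.3455620 amu
Converting to energy: 1.3455620 amu × 931.494 MeV/amu = 1253.38 MeV
Per nucleon: 1253.38 / 152 = 8.246 MeV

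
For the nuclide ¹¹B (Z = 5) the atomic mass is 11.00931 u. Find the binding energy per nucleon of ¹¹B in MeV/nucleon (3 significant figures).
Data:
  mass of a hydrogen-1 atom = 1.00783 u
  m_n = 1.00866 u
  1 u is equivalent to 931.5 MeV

Total constituent mass: 5 × 1.00783 + 6 × 1.00866 = 11.09111 u
The mass defect is 11.09111 − 11.00931 = 0.08180 u.
E_B = 0.08180 × 931.5 = 76.1967 MeV
BE/A = 76.1967 MeV / 11 = 6.927 MeV/nucleon

6.93 MeV/nucleon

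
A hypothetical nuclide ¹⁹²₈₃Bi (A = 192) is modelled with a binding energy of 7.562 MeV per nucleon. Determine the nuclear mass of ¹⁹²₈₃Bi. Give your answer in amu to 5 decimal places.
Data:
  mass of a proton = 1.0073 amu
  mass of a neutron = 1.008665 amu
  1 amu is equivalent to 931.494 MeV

191.99170 amu

Total binding energy = 192 × 7.562 = 1451.904 MeV
Mass defect = 1451.904 MeV / (931.494 MeV/amu) = 1.5586831 amu
Constituent mass = 83(1.0073) + 109(1.008665) = 193.550385 amu
Nuclear mass = 193.550385 − 1.5586831 = 191.9917019 amu ≈ 191.99170 amu (to 5 decimal places)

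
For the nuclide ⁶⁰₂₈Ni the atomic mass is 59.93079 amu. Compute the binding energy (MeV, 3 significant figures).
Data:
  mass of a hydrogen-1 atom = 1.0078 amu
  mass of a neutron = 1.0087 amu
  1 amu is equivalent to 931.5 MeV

The nucleus contains 28 protons and 60 − 28 = 32 neutrons.
Mass of separated nucleons = 28(1.0078) + 32(1.0087) = 28.2184 + 32.2784 = 60.4968 amu
The mass defect is 60.4968 − 59.93079 = 0.56601 amu.
Converting to energy: 0.56601 amu × 931.5 MeV/amu = 527.238 MeV

527 MeV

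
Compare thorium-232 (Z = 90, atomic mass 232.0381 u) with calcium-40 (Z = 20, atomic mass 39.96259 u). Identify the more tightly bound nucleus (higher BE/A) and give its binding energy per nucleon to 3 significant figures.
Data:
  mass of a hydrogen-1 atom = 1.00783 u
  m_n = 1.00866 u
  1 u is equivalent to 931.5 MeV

thorium-232: Σm = 90(1.00783) + 142(1.00866) = 233.93442 u; Δm = 1.89632 u; E_B = 1766.4 MeV; E_B/A = 7.614 MeV
calcium-40: Σm = 20(1.00783) + 20(1.00866) = 40.32980 u; Δm = 0.36721 u; E_B = 342.056 MeV; E_B/A = 8.551 MeV
calcium-40 has the higher binding energy per nucleon, so it is the more tightly bound nucleus.

calcium-40; 8.55 MeV/nucleon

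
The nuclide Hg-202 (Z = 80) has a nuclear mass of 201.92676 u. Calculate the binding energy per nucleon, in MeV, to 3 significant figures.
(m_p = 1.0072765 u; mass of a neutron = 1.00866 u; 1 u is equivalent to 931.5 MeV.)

Σm = 80·m_p + 122·m_n = 80.5821200 + 123.05652 = 203.6386400 u
The mass defect is 203.6386400 − 201.92676 = 1.7118800 u.
Binding energy = Δm·c² = 1.7118800 × 931.5 MeV/u = 1594.62 MeV
BE/A = 1594.62 MeV / 202 = 7.894 MeV/nucleon

7.89 MeV/nucleon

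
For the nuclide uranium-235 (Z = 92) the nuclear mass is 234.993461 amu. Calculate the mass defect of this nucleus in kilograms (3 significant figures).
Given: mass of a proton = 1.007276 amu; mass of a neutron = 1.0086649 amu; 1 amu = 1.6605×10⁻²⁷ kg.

Total constituent mass: 92 × 1.007276 + 143 × 1.0086649 = 236.9084727 amu
Δm = 236.9084727 − 234.993461 = 1.9150117 amu
In SI units: 1.9150117 amu × 1.6605×10⁻²⁷ kg/amu = 3.1799e-27 kg

3.18e-27 kg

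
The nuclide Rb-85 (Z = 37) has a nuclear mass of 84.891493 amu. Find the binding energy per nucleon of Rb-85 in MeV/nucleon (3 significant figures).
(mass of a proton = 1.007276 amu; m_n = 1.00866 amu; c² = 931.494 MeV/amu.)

Σm = 37·m_p + 48·m_n = 37.269212 + 48.41568 = 85.684892 amu
Mass defect Δm = 85.684892 − 84.891493 = 0.793399 amu
Converting to energy: 0.793399 amu × 931.494 MeV/amu = 739.046 MeV
Dividing by A = 85 gives 8.6947 MeV per nucleon.

8.69 MeV/nucleon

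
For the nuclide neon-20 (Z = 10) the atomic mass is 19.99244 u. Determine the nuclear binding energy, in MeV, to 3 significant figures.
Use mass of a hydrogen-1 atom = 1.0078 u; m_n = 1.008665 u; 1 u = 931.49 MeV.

Z = 10, so N = A − Z = 20 − 10 = 10.
Total constituent mass: 10 × 1.0078 + 10 × 1.008665 = 20.164650 u
The mass defect is 20.164650 − 19.99244 = 0.172210 u.
E_B = 0.172210 × 931.49 = 160.412 MeV

160 MeV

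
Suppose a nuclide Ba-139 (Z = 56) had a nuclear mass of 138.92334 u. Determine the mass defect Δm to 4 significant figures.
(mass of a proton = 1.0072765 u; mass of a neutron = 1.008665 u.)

Z = 56, so N = A − Z = 139 − 56 = 83.
Σm = 56·m_p + 83·m_n = 56.4074840 + 83.719195 = 140.1266790 u
The mass defect is 140.1266790 − 138.92334 = 1.2033390 u.

1.203 u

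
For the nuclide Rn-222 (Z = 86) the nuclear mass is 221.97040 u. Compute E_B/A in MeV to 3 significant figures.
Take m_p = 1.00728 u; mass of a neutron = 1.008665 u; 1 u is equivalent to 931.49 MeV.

7.70 MeV/nucleon

With 86 protons and 136 neutrons (A = 222):
Mass of separated nucleons = 86(1.00728) + 136(1.008665) = 86.62608 + 137.178440 = 223.804520 u
The mass defect is 223.804520 − 221.97040 = 1.834120 u.
Converting to energy: 1.834120 u × 931.49 MeV/u = 1708.46 MeV
BE/A = 1708.46 MeV / 222 = 7.696 MeV/nucleon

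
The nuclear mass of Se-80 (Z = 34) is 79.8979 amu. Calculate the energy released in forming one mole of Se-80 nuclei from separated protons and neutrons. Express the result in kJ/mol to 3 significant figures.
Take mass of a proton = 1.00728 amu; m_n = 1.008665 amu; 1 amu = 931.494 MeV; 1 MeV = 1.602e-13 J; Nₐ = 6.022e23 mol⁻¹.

With 34 protons and 46 neutrons (A = 80):
Mass of separated nucleons = 34(1.00728) + 46(1.008665) = 34.24752 + 46.398590 = 80.646110 amu
Mass defect Δm = 80.646110 − 79.8979 = 0.748210 amu
E_B = 0.748210 × 931.494 = 696.953 MeV
Per nucleus in joules: 696.953 MeV × 1.602e-13 J/MeV = 1.1165e-10 J
Per mole: 1.1165e-10 J × 6.022e23 mol⁻¹ = 6.7236e+13 J/mol

6.72e+10 kJ/mol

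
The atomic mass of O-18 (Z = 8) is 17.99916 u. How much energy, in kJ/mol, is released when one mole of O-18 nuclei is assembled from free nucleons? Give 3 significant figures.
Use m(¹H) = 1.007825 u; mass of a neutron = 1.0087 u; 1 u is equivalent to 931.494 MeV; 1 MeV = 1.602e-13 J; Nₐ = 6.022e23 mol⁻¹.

1.35e+10 kJ/mol

The nucleus contains 8 protons and 18 − 8 = 10 neutrons.
Mass of separated nucleons = 8(1.007825) + 10(1.0087) = 8.062600 + 10.0870 = 18.149600 u
Mass defect Δm = 18.149600 − 17.99916 = 0.150440 u
Binding energy = Δm·c² = 0.150440 × 931.494 MeV/u = 140.134 MeV
Per nucleus in joules: 140.134 MeV × 1.602e-13 J/MeV = 2.2449e-11 J
Per mole: 2.2449e-11 J × 6.022e23 mol⁻¹ = 1.3519e+13 J/mol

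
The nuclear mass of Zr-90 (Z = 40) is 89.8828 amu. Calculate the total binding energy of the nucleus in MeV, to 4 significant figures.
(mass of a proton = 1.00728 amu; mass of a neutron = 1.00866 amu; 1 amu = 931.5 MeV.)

Total constituent mass: 40 × 1.00728 + 50 × 1.00866 = 90.72420 amu
Mass defect Δm = 90.72420 − 89.8828 = 0.84140 amu
E_B = 0.84140 × 931.5 = 783.764 MeV

783.8 MeV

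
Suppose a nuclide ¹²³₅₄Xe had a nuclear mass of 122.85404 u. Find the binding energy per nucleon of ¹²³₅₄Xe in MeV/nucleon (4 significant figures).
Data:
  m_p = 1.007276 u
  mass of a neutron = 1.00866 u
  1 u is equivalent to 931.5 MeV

8.606 MeV/nucleon

Σm = 54·m_p + 69·m_n = 54.392904 + 69.59754 = 123.990444 u
The mass defect is 123.990444 − 122.85404 = 1.136404 u.
Converting to energy: 1.136404 u × 931.5 MeV/u = 1058.56 MeV
BE/A = 1058.56 MeV / 123 = 8.606 MeV/nucleon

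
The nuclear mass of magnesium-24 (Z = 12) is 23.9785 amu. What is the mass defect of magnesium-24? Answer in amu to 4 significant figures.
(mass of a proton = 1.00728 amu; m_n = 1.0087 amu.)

Z = 12, so N = A − Z = 24 − 12 = 12.
Total constituent mass: 12 × 1.00728 + 12 × 1.0087 = 24.19176 amu
Δm = 24.19176 − 23.9785 = 0.21326 amu

0.2133 amu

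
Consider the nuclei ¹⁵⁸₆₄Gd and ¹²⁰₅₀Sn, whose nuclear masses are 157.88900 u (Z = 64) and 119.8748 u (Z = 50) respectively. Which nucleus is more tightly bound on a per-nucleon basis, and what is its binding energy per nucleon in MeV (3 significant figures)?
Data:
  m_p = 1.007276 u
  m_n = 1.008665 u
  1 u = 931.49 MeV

¹²⁰₅₀Sn; 8.50 MeV/nucleon

¹⁵⁸₆₄Gd: Σm = 64(1.007276) + 94(1.008665) = 159.280174 u; Δm = 1.391174 u; E_B = 1295.9 MeV; E_B/A = 8.202 MeV
¹²⁰₅₀Sn: Σm = 50(1.007276) + 70(1.008665) = 120.970350 u; Δm = 1.095550 u; E_B = 1020.5 MeV; E_B/A = 8.504 MeV
¹²⁰₅₀Sn has the higher binding energy per nucleon, so it is the more tightly bound nucleus.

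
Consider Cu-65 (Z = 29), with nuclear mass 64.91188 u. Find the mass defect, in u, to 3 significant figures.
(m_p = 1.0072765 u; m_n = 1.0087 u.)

Σm = 29·m_p + 36·m_n = 29.2110185 + 36.3132 = 65.5242185 u
Δm = 65.5242185 − 64.91188 = 0.6123385 u

0.612 u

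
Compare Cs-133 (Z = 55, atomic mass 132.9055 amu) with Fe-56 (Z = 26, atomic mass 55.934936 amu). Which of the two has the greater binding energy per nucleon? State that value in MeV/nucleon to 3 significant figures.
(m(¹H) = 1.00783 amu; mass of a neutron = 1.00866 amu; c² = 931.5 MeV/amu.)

Fe-56; 8.79 MeV/nucleon

Cs-133: Σm = 55(1.00783) + 78(1.00866) = 134.10613 amu; Δm = 1.20063 amu; E_B = 1118.4 MeV; E_B/A = 8.409 MeV
Fe-56: Σm = 26(1.00783) + 30(1.00866) = 56.46338 amu; Δm = 0.528444 amu; E_B = 492.25 MeV; E_B/A = 8.790 MeV
Fe-56 has the higher binding energy per nucleon, so it is the more tightly bound nucleus.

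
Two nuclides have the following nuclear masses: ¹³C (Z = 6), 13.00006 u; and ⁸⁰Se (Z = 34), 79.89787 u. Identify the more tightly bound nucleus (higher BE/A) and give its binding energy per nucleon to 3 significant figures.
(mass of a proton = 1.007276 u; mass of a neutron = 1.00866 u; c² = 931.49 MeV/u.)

⁸⁰Se; 8.71 MeV/nucleon

¹³C: Σm = 6(1.007276) + 7(1.00866) = 13.104276 u; Δm = 0.104216 u; E_B = 97.076 MeV; E_B/A = 7.467 MeV
⁸⁰Se: Σm = 34(1.007276) + 46(1.00866) = 80.645744 u; Δm = 0.747874 u; E_B = 696.64 MeV; E_B/A = 8.708 MeV
⁸⁰Se has the higher binding energy per nucleon, so it is the more tightly bound nucleus.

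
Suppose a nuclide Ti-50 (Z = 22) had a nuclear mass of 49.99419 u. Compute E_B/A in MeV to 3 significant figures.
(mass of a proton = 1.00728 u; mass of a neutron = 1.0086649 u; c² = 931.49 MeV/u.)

7.61 MeV/nucleon

Σm = 22·m_p + 28·m_n = 22.16016 + 28.2426172 = 50.4027772 u
The mass defect is 50.4027772 − 49.99419 = 0.4085872 u.
E_B = 0.4085872 × 931.49 = 380.595 MeV
Per nucleon: 380.595 / 50 = 7.612 MeV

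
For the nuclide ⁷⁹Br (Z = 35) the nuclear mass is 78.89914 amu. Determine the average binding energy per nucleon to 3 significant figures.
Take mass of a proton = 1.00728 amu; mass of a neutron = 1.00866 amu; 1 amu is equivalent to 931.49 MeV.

8.69 MeV/nucleon

The nucleus contains 35 protons and 79 − 35 = 44 neutrons.
Σm = 35·m_p + 44·m_n = 35.25480 + 44.38104 = 79.63584 amu
The mass defect is 79.63584 − 78.89914 = 0.73670 amu.
Converting to energy: 0.73670 amu × 931.49 MeV/amu = 686.229 MeV
Per nucleon: 686.229 / 79 = 8.686 MeV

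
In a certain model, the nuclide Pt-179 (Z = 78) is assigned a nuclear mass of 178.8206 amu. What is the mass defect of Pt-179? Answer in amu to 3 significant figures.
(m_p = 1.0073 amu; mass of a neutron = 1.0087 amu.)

Mass of separated nucleons = 78(1.0073) + 101(1.0087) = 78.5694 + 101.8787 = 180.4481 amu
Mass defect Δm = 180.4481 − 178.8206 = 1.6275 amu

1.63 amu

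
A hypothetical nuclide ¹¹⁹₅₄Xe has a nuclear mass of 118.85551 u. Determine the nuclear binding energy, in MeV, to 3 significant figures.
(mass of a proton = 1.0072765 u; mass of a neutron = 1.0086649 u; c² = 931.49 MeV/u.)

Total constituent mass: 54 × 1.0072765 + 65 × 1.0086649 = 119.9561495 u
Mass defect Δm = 119.9561495 − 118.85551 = 1.1006395 u
Converting to energy: 1.1006395 u × 931.49 MeV/u = 1025.23 MeV

1030 MeV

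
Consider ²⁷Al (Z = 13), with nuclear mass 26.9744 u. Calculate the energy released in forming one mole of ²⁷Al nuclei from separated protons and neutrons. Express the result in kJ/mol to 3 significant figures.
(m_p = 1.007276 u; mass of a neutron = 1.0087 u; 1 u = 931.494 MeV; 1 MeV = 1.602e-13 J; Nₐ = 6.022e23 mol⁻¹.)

The nucleus contains 13 protons and 27 − 13 = 14 neutrons.
Total constituent mass: 13 × 1.007276 + 14 × 1.0087 = 27.216388 u
The mass defect is 27.216388 − 26.9744 = 0.241988 u.
Binding energy = Δm·c² = 0.241988 × 931.494 MeV/u = 225.410 MeV
Per nucleus in joules: 225.410 MeV × 1.602e-13 J/MeV = 3.6111e-11 J
Per mole: 3.6111e-11 J × 6.022e23 mol⁻¹ = 2.1746e+13 J/mol

2.17e+10 kJ/mol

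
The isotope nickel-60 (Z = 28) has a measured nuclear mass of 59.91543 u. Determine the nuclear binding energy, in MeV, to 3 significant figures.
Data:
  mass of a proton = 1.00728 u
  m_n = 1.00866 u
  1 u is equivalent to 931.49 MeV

527 MeV

Σm = 28·m_p + 32·m_n = 28.20384 + 32.27712 = 60.48096 u
Δm = 60.48096 − 59.91543 = 0.56553 u
E_B = 0.56553 × 931.49 = 526.786 MeV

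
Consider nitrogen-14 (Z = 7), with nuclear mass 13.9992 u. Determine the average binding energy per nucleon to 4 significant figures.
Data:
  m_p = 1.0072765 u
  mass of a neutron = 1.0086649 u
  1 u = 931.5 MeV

With 7 protons and 7 neutrons (A = 14):
Total constituent mass: 7 × 1.0072765 + 7 × 1.0086649 = 14.1115898 u
The mass defect is 14.1115898 − 13.9992 = 0.1123898 u.
Binding energy = Δm·c² = 0.1123898 × 931.5 MeV/u = 104.691 MeV
Dividing by A = 14 gives 7.478 MeV per nucleon.

7.478 MeV/nucleon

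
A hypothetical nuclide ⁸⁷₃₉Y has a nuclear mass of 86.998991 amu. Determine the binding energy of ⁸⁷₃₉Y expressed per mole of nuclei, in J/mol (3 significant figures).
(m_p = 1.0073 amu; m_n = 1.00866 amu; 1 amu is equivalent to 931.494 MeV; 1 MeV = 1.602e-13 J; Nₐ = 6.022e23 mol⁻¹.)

With 39 protons and 48 neutrons (A = 87):
Mass of separated nucleons = 39(1.0073) + 48(1.00866) = 39.2847 + 48.41568 = 87.70038 amu
Δm = 87.70038 − 86.998991 = 0.701389 amu
Binding energy = Δm·c² = 0.701389 × 931.494 MeV/amu = 653.340 MeV
Per nucleus in joules: 653.340 MeV × 1.602e-13 J/MeV = 1.0467e-10 J
Per mole: 1.0467e-10 J × 6.022e23 mol⁻¹ = 6.3032e+13 J/mol

6.30e+13 J/mol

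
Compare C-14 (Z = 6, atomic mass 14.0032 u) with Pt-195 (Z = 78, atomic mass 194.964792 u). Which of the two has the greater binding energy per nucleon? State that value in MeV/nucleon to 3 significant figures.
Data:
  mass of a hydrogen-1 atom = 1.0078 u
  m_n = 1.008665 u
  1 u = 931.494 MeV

Pt-195; 7.92 MeV/nucleon

C-14: Σm = 6(1.0078) + 8(1.008665) = 14.116120 u; Δm = 0.112920 u; E_B = 105.18 MeV; E_B/A = 7.513 MeV
Pt-195: Σm = 78(1.0078) + 117(1.008665) = 196.622205 u; Δm = 1.657413 u; E_B = 1543.9 MeV; E_B/A = 7.917 MeV
Pt-195 has the higher binding energy per nucleon, so it is the more tightly bound nucleus.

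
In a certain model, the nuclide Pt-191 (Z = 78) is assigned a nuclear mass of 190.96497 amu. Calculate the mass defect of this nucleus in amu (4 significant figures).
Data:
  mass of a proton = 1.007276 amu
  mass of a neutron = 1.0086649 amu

1.582 amu

Σm = 78·m_p + 113·m_n = 78.567528 + 113.9791337 = 192.5466617 amu
Δm = 192.5466617 − 190.96497 = 1.5816917 amu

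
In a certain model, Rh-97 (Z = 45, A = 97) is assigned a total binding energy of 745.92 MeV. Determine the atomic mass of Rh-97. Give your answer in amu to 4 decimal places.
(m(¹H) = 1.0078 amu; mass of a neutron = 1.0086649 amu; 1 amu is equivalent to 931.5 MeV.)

Mass defect = 745.92 MeV / (931.5 MeV/amu) = 0.800773 amu
Constituent mass = 45(1.0078) + 52(1.0086649) = 97.8015748 amu
Atomic mass = 97.8015748 − 0.800773 = 97.0008018 amu ≈ 97.0008 amu (to 4 decimal places)

97.0008 amu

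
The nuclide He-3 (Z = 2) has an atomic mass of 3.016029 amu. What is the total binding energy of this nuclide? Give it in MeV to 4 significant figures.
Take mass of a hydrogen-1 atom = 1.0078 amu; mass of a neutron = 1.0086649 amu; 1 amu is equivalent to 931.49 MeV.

The nucleus contains 2 protons and 3 − 2 = 1 neutrons.
Mass of separated nucleons = 2(1.0078) + 1(1.0086649) = 2.0156 + 1.0086649 = 3.0242649 amu
The mass defect is 3.0242649 − 3.016029 = 0.0082359 amu.
Converting to energy: 0.0082359 amu × 931.49 MeV/amu = 7.67166 MeV

7.672 MeV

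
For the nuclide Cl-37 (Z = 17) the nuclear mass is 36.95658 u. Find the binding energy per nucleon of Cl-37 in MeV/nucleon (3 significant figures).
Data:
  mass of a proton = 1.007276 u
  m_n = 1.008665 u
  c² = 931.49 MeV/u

8.57 MeV/nucleon

With 17 protons and 20 neutrons (A = 37):
Σm = 17·m_p + 20·m_n = 17.123692 + 20.173300 = 37.296992 u
The mass defect is 37.296992 − 36.95658 = 0.340412 u.
Converting to energy: 0.340412 u × 931.49 MeV/u = 317.090 MeV
BE/A = 317.090 MeV / 37 = 8.570 MeV/nucleon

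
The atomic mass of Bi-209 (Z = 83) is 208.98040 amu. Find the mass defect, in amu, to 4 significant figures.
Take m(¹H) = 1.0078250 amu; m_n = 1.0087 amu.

1.765 amu

With 83 protons and 126 neutrons (A = 209):
Mass of separated nucleons = 83(1.0078250) + 126(1.0087) = 83.6494750 + 127.0962 = 210.7456750 amu
Mass defect Δm = 210.7456750 − 208.98040 = 1.7652750 amu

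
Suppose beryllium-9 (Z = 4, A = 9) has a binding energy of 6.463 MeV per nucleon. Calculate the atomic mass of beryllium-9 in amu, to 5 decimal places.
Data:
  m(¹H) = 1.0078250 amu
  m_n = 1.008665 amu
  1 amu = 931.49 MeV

Total binding energy = 9 × 6.463 = 58.167 MeV
Mass defect = 58.167 MeV / (931.49 MeV/amu) = 0.0624451 amu
Constituent mass = 4(1.0078250) + 5(1.008665) = 9.0746250 amu
Atomic mass = 9.0746250 − 0.0624451 = 9.0121799 amu ≈ 9.01218 amu (to 5 decimal places)

9.01218 amu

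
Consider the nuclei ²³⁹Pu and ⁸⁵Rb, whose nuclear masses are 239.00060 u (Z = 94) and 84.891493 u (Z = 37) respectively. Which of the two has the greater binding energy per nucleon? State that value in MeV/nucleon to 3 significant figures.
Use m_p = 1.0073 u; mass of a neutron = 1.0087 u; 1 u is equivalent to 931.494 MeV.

⁸⁵Rb; 8.73 MeV/nucleon

²³⁹Pu: Σm = 94(1.0073) + 145(1.0087) = 240.9477 u; Δm = 1.94710 u; E_B = 1813.7 MeV; E_B/A = 7.589 MeV
⁸⁵Rb: Σm = 37(1.0073) + 48(1.0087) = 85.6877 u; Δm = 0.796207 u; E_B = 741.66 MeV; E_B/A = 8.725 MeV
⁸⁵Rb has the higher binding energy per nucleon, so it is the more tightly bound nucleus.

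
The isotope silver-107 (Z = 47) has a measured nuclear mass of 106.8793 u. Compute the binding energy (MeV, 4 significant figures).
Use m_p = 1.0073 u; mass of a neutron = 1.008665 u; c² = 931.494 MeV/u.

916.3 MeV

The nucleus contains 47 protons and 107 − 47 = 60 neutrons.
Mass of separated nucleons = 47(1.0073) + 60(1.008665) = 47.3431 + 60.519900 = 107.863000 u
Mass defect Δm = 107.863000 − 106.8793 = 0.983700 u
Binding energy = Δm·c² = 0.983700 × 931.494 MeV/u = 916.311 MeV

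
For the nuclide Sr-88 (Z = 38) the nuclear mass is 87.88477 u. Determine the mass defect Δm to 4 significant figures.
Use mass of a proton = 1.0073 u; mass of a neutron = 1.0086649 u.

Z = 38, so N = A − Z = 88 − 38 = 50.
Total constituent mass: 38 × 1.0073 + 50 × 1.0086649 = 88.7106450 u
The mass defect is 88.7106450 − 87.88477 = 0.8258750 u.

0.8259 u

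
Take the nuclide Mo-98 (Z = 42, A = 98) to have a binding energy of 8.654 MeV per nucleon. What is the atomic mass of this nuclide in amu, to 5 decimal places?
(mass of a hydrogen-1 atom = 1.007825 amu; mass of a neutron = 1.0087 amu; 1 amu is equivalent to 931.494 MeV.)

97.90539 amu

Total binding energy = 98 × 8.654 = 848.092 MeV
Mass defect = 848.092 MeV / (931.494 MeV/amu) = 0.9104643 amu
Constituent mass = 42(1.007825) + 56(1.0087) = 98.815850 amu
Atomic mass = 98.815850 − 0.9104643 = 97.9053857 amu ≈ 97.90539 amu (to 5 decimal places)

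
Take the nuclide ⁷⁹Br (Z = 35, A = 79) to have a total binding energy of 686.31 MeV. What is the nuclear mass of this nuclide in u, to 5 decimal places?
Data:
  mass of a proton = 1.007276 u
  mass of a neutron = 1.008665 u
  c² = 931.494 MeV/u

78.89914 u

Mass defect = 686.31 MeV / (931.494 MeV/u) = 0.7367841 u
Constituent mass = 35(1.007276) + 44(1.008665) = 79.635920 u
Nuclear mass = 79.635920 − 0.7367841 = 78.8991359 u ≈ 78.89914 u (to 5 decimal places)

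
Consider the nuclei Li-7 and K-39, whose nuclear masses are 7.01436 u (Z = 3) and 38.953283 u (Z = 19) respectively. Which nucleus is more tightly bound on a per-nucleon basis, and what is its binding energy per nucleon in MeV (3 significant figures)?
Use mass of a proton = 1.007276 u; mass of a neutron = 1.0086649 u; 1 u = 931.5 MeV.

K-39; 8.56 MeV/nucleon

Li-7: Σm = 3(1.007276) + 4(1.0086649) = 7.0564876 u; Δm = 0.0421276 u; E_B = 39.242 MeV; E_B/A = 5.606 MeV
K-39: Σm = 19(1.007276) + 20(1.0086649) = 39.3115420 u; Δm = 0.3582590 u; E_B = 333.72 MeV; E_B/A = 8.557 MeV
K-39 has the higher binding energy per nucleon, so it is the more tightly bound nucleus.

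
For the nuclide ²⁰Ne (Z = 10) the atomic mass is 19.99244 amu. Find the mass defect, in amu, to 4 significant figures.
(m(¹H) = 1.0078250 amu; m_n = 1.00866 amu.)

The nucleus contains 10 protons and 20 − 10 = 10 neutrons.
Mass of separated nucleons = 10(1.0078250) + 10(1.00866) = 10.0782500 + 10.08660 = 20.1648500 amu
Mass defect Δm = 20.1648500 − 19.99244 = 0.1724100 amu

0.1724 amu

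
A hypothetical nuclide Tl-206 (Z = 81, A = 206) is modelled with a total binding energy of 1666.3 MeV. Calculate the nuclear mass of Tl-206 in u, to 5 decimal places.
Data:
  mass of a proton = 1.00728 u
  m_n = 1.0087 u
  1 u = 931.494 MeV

Mass defect = 1666.3 MeV / (931.494 MeV/u) = 1.7888467 u
Constituent mass = 81(1.00728) + 125(1.0087) = 207.67718 u
Nuclear mass = 207.67718 − 1.7888467 = 205.8883333 u ≈ 205.88833 u (to 5 decimal places)

205.88833 u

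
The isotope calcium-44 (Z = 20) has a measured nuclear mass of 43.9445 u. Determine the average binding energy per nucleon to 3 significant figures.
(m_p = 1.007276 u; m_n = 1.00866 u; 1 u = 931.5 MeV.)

8.66 MeV/nucleon

Mass of separated nucleons = 20(1.007276) + 24(1.00866) = 20.145520 + 24.20784 = 44.353360 u
Mass defect Δm = 44.353360 − 43.9445 = 0.408860 u
E_B = 0.408860 × 931.5 = 380.853 MeV
Per nucleon: 380.853 / 44 = 8.656 MeV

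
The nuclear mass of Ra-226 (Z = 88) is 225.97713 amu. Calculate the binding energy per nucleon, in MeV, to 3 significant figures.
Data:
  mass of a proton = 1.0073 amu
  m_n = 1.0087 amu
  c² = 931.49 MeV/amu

Total constituent mass: 88 × 1.0073 + 138 × 1.0087 = 227.8430 amu
Mass defect Δm = 227.8430 − 225.97713 = 1.86587 amu
Binding energy = Δm·c² = 1.86587 × 931.49 MeV/amu = 1738.04 MeV
Dividing by A = 226 gives 7.690 MeV per nucleon.

7.69 MeV/nucleon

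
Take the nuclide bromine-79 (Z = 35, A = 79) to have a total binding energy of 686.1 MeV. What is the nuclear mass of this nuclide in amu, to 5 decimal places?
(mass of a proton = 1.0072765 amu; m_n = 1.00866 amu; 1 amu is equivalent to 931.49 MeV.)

Mass defect = 686.1 MeV / (931.49 MeV/amu) = 0.7365619 amu
Constituent mass = 35(1.0072765) + 44(1.00866) = 79.6357175 amu
Nuclear mass = 79.6357175 − 0.7365619 = 78.8991556 amu ≈ 78.89916 amu (to 5 decimal places)

78.89916 amu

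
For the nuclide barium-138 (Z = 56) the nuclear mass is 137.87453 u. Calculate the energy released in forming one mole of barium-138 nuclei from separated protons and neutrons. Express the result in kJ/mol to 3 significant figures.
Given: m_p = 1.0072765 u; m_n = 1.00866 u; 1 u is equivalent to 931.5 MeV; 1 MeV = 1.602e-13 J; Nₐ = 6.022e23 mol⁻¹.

Mass of separated nucleons = 56(1.0072765) + 82(1.00866) = 56.4074840 + 82.71012 = 139.1176040 u
Δm = 139.1176040 − 137.87453 = 1.2430740 u
E_B = 1.2430740 × 931.5 = 1157.92 MeV
Per nucleus in joules: 1157.92 MeV × 1.602e-13 J/MeV = 1.8550e-10 J
Per mole: 1.8550e-10 J × 6.022e23 mol⁻¹ = 1.1171e+14 J/mol

1.12e+11 kJ/mol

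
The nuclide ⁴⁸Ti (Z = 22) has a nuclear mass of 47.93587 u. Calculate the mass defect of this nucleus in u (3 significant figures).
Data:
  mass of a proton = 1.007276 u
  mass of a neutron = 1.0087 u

Mass of separated nucleons = 22(1.007276) + 26(1.0087) = 22.160072 + 26.2262 = 48.386272 u
Δm = 48.386272 − 47.93587 = 0.450402 u

0.450 u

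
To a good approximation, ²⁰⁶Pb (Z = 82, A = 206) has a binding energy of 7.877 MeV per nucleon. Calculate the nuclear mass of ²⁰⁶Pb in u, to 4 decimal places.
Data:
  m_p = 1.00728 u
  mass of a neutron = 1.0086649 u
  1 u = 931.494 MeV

205.9294 u

Total binding energy = 206 × 7.877 = 1622.662 MeV
Mass defect = 1622.662 MeV / (931.494 MeV/u) = 1.741999 u
Constituent mass = 82(1.00728) + 124(1.0086649) = 207.6714076 u
Nuclear mass = 207.6714076 − 1.741999 = 205.9294086 u ≈ 205.9294 u (to 4 decimal places)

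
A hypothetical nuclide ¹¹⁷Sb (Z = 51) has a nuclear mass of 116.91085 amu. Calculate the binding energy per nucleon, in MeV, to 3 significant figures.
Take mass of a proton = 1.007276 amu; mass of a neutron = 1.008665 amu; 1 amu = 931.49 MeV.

8.22 MeV/nucleon

Z = 51, so N = A − Z = 117 − 51 = 66.
Σm = 51·m_p + 66·m_n = 51.371076 + 66.571890 = 117.942966 amu
Δm = 117.942966 − 116.91085 = 1.032116 amu
E_B = 1.032116 × 931.49 = 961.406 MeV
BE/A = 961.406 MeV / 117 = 8.217 MeV/nucleon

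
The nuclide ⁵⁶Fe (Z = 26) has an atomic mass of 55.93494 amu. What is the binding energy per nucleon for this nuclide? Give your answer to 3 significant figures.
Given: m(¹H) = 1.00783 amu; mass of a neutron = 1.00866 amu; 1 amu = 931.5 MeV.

Z = 26, so N = A − Z = 56 − 26 = 30.
Σm = 26·m(¹H) + 30·m_n = 26.20358 + 30.25980 = 56.46338 amu
Mass defect Δm = 56.46338 − 55.93494 = 0.52844 amu
Converting to energy: 0.52844 amu × 931.5 MeV/amu = 492.242 MeV
Per nucleon: 492.242 / 56 = 8.790 MeV

8.79 MeV/nucleon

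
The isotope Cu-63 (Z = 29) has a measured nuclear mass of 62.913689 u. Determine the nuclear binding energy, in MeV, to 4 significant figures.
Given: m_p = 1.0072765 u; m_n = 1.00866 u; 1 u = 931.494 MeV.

Σm = 29·m_p + 34·m_n = 29.2110185 + 34.29444 = 63.5054585 u
Mass defect Δm = 63.5054585 − 62.913689 = 0.5917695 u
E_B = 0.5917695 × 931.494 = 551.230 MeV

551.2 MeV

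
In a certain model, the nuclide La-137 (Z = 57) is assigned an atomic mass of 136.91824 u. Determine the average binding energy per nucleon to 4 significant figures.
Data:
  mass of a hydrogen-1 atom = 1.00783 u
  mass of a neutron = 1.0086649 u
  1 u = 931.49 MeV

8.304 MeV/nucleon

Total constituent mass: 57 × 1.00783 + 80 × 1.0086649 = 138.1395020 u
The mass defect is 138.1395020 − 136.91824 = 1.2212620 u.
Converting to energy: 1.2212620 u × 931.49 MeV/u = 1137.59 MeV
Dividing by A = 137 gives 8.304 MeV per nucleon.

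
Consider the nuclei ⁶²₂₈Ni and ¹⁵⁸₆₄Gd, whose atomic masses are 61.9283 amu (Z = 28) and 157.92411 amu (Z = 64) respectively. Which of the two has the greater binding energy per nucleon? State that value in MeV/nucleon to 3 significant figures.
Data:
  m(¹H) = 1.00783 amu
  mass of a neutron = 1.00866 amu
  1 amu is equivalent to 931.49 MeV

⁶²₂₈Ni: Σm = 28(1.00783) + 34(1.00866) = 62.51368 amu; Δm = 0.58538 amu; E_B = 545.28 MeV; E_B/A = 8.7948 MeV
¹⁵⁸₆₄Gd: Σm = 64(1.00783) + 94(1.00866) = 159.31516 amu; Δm = 1.39105 amu; E_B = 1295.7 MeV; E_B/A = 8.201 MeV
⁶²₂₈Ni has the higher binding energy per nucleon, so it is the more tightly bound nucleus.

⁶²₂₈Ni; 8.79 MeV/nucleon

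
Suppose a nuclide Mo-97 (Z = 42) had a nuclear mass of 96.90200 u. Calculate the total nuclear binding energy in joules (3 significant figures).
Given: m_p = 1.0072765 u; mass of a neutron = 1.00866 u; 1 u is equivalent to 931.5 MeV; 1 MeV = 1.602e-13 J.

1.31e-10 J

Σm = 42·m_p + 55·m_n = 42.3056130 + 55.47630 = 97.7819130 u
Mass defect Δm = 97.7819130 − 96.90200 = 0.8799130 u
Converting to energy: 0.8799130 u × 931.5 MeV/u = 819.639 MeV
In joules: 819.639 MeV × 1.602e-13 J/MeV = 1.3131e-10 J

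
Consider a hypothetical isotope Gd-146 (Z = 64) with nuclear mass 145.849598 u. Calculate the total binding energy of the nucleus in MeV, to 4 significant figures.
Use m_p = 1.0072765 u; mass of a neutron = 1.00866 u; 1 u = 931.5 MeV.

Σm = 64·m_p + 82·m_n = 64.4656960 + 82.71012 = 147.1758160 u
Mass defect Δm = 147.1758160 − 145.849598 = 1.3262180 u
Converting to energy: 1.3262180 u × 931.5 MeV/u = 1235.37 MeV

1235 MeV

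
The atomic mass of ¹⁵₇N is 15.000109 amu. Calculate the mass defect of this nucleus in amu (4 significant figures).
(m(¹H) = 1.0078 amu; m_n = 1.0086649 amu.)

With 7 protons and 8 neutrons (A = 15):
Mass of separated nucleons = 7(1.0078) + 8(1.0086649) = 7.0546 + 8.0693192 = 15.1239192 amu
Mass defect Δm = 15.1239192 − 15.000109 = 0.1238102 amu

0.1238 amu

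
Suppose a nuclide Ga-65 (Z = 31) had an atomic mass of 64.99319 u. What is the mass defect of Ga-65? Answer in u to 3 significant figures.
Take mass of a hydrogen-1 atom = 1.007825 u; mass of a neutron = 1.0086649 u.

Z = 31, so N = A − Z = 65 − 31 = 34.
Mass of separated nucleons = 31(1.007825) + 34(1.0086649) = 31.242575 + 34.2946066 = 65.5371816 u
The mass defect is 65.5371816 − 64.99319 = 0.5439916 u.

0.544 u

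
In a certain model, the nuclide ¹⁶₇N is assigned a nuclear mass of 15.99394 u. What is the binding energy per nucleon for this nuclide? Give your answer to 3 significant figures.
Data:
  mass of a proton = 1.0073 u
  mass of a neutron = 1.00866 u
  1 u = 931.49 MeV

7.87 MeV/nucleon

The nucleus contains 7 protons and 16 − 7 = 9 neutrons.
Total constituent mass: 7 × 1.0073 + 9 × 1.00866 = 16.12904 u
Mass defect Δm = 16.12904 − 15.99394 = 0.13510 u
Binding energy = Δm·c² = 0.13510 × 931.49 MeV/u = 125.844 MeV
Per nucleon: 125.844 / 16 = 7.865 MeV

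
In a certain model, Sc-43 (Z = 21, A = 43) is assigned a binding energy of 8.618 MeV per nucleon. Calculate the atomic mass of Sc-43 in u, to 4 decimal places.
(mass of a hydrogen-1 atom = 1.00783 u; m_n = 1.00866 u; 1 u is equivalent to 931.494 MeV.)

42.9571 u

Total binding energy = 43 × 8.618 = 370.574 MeV
Mass defect = 370.574 MeV / (931.494 MeV/u) = 0.397828 u
Constituent mass = 21(1.00783) + 22(1.00866) = 43.35495 u
Atomic mass = 43.35495 − 0.397828 = 42.957122 u ≈ 42.9571 u (to 4 decimal places)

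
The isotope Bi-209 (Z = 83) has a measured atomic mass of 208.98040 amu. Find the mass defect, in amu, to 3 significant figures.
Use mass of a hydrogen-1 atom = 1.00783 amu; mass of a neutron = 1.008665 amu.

Total constituent mass: 83 × 1.00783 + 126 × 1.008665 = 210.741680 amu
Mass defect Δm = 210.741680 − 208.98040 = 1.761280 amu

1.76 amu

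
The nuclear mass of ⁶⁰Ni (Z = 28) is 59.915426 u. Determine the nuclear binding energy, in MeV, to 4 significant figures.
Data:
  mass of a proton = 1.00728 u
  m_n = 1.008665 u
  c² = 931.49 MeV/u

526.9 MeV

With 28 protons and 32 neutrons (A = 60):
Total constituent mass: 28 × 1.00728 + 32 × 1.008665 = 60.481120 u
Mass defect Δm = 60.481120 − 59.915426 = 0.565694 u
E_B = 0.565694 × 931.49 = 526.938 MeV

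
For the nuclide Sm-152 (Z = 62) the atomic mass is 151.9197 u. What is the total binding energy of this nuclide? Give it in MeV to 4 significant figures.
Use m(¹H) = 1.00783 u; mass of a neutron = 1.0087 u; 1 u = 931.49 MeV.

With 62 protons and 90 neutrons (A = 152):
Mass of separated nucleons = 62(1.00783) + 90(1.0087) = 62.48546 + 90.7830 = 153.26846 u
The mass defect is 153.26846 − 151.9197 = 1.34876 u.
Converting to energy: 1.34876 u × 931.49 MeV/u = 1256.36 MeV

1256 MeV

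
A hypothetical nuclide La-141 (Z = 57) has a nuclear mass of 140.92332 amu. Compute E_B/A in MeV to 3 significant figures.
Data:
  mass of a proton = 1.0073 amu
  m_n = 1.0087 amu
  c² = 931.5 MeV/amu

Z = 57, so N = A − Z = 141 − 57 = 84.
Σm = 57·m_p + 84·m_n = 57.4161 + 84.7308 = 142.1469 amu
Δm = 142.1469 − 140.92332 = 1.22358 amu
Converting to energy: 1.22358 amu × 931.5 MeV/amu = 1139.76 MeV
BE/A = 1139.76 MeV / 141 = 8.083 MeV/nucleon

8.08 MeV/nucleon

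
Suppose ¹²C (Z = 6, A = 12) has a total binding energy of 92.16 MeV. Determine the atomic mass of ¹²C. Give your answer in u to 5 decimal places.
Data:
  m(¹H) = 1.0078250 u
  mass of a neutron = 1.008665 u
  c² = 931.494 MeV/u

Mass defect = 92.16 MeV / (931.494 MeV/u) = 0.0989378 u
Constituent mass = 6(1.0078250) + 6(1.008665) = 12.0989400 u
Atomic mass = 12.0989400 − 0.0989378 = 12.0000022 u ≈ 12.00000 u (to 5 decimal places)

12.00000 u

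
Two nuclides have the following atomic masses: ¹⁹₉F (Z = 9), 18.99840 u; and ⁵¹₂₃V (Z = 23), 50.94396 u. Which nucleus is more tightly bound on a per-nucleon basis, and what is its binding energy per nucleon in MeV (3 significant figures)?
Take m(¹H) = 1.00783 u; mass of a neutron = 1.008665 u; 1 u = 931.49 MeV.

¹⁹₉F: Σm = 9(1.00783) + 10(1.008665) = 19.157120 u; Δm = 0.158720 u; E_B = 147.846 MeV; E_B/A = 7.781 MeV
⁵¹₂₃V: Σm = 23(1.00783) + 28(1.008665) = 51.422710 u; Δm = 0.478750 u; E_B = 445.95 MeV; E_B/A = 8.744 MeV
⁵¹₂₃V has the higher binding energy per nucleon, so it is the more tightly bound nucleus.

⁵¹₂₃V; 8.74 MeV/nucleon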